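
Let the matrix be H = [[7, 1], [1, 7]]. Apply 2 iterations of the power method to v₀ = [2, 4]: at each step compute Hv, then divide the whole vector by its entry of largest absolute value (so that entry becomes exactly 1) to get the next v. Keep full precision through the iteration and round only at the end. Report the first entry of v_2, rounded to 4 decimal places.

Hv0 = (18.00000, 30.00000); divide by 30.00000 → v1 = (0.60000, 1.00000)
Hv1 = (5.20000, 7.60000); divide by 7.60000 → v2 = (0.68421, 1.00000)
Requested entry of v2: 156/228 = 0.6842

0.6842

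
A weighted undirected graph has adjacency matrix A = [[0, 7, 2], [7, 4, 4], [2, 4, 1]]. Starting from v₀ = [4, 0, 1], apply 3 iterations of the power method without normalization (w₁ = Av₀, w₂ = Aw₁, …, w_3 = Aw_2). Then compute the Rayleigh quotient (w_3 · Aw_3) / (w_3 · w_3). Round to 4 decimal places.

w1 = Av₀ = (0·4 + 7·0 + 2·1; 7·4 + 4·0 + 4·1; 2·4 + 4·0 + 1·1) = (2, 32, 9)
w2 = Aw1 = (0·2 + 7·32 + 2·9; 7·2 + 4·32 + 4·9; 2·2 + 4·32 + 1·9) = (242, 178, 141)
w3 = Aw2 = (1528, 2970, 1337)
Aw3 = (23464, 27924, 16273)
w3·Aw3 = 1528·23464 + 2970·27924 + 1337·16273 = 140544273; w3·w3 = 1528·1528 + 2970·2970 + 1337·1337 = 12943253
λ ≈ 140544273/12943253 = 10.8585

λ ≈ 10.8585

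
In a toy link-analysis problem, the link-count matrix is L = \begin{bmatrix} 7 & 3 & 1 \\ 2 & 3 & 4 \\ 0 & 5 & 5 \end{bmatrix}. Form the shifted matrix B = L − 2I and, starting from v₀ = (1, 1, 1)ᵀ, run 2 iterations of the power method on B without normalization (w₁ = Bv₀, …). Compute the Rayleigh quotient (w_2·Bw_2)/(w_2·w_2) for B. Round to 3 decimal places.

B = L − 2I has rows (5, 3, 1); (2, 1, 4); (0, 5, 3)
w1 = Bv₀ = (9, 7, 8)
w2 = Bw1 = (74, 57, 59)
Bw2 = (600, 441, 462)
w2·Bw2 = 96795; w2·w2 = 12206; μ ≈ 96795/12206 = 7.930

7.930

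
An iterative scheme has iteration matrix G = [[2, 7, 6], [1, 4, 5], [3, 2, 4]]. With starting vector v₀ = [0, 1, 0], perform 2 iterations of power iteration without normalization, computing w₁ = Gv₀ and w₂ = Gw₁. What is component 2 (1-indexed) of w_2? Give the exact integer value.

33

w1 = Gv₀ = (2·0 + 7·1 + 6·0; 1·0 + 4·1 + 5·0; 3·0 + 2·1 + 4·0) = (7, 4, 2)
w2 = Gw1 = (2·7 + 7·4 + 6·2; 1·7 + 4·4 + 5·2; 3·7 + 2·4 + 4·2) = (54, 33, 37)
The requested component of w2 is 33.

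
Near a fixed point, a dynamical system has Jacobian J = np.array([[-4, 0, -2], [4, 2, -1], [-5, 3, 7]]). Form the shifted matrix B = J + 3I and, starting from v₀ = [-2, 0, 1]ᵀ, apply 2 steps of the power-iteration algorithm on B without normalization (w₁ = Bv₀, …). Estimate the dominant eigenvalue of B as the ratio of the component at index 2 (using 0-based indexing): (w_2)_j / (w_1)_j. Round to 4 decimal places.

μ ≈ 8.6500

B = J + 3I has rows (-1, 0, -2); (4, 5, -1); (-5, 3, 10)
w1 = Bv₀ = (0, -9, 20)
w2 = Bw1 = (-40, -65, 173)
Ratio: 173/20 = 8.6500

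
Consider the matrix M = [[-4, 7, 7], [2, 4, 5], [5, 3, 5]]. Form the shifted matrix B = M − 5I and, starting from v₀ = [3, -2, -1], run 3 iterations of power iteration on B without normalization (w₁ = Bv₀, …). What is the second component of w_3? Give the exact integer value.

B = M − 5I has rows (-9, 7, 7); (2, -1, 5); (5, 3, 0)
w1 = Bv₀ = ((-9)·3 + 7·(-2) + 7·(-1); 2·3 + (-1)·(-2) + 5·(-1); 5·3 + 3·(-2) + 0·(-1)) = (-48, 3, 9)
w2 = Bw1 = ((-9)·(-48) + 7·3 + 7·9; 2·(-48) + (-1)·3 + 5·9; 5·(-48) + 3·3 + 0·9) = (516, -54, -231)
w3 = Bw2 = (-6639, -69, 2418)
Requested component of w3: -69

-69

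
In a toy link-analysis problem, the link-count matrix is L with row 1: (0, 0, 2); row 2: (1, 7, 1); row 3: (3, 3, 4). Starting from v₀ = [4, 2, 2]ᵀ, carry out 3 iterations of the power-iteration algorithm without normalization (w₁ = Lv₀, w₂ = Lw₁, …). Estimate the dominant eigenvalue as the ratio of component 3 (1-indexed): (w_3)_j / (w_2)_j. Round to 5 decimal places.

w1 = Lv₀ = (0·4 + 0·2 + 2·2; 1·4 + 7·2 + 1·2; 3·4 + 3·2 + 4·2) = (4, 20, 26)
w2 = Lw1 = (0·4 + 0·20 + 2·26; 1·4 + 7·20 + 1·26; 3·4 + 3·20 + 4·26) = (52, 170, 176)
w3 = Lw2 = (352, 1418, 1370)
Ratio at component: 1370 / 176 = 7.78409

λ ≈ 7.78409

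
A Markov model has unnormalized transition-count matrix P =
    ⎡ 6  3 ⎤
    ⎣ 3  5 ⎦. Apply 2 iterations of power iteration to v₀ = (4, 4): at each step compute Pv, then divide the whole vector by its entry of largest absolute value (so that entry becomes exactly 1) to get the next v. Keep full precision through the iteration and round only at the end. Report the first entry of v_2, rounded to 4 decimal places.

Pv0 = (36.00000, 32.00000); divide by 36.00000 → v1 = (1.00000, 0.88889)
Pv1 = (8.66667, 7.44444); divide by 8.66667 → v2 = (1.00000, 0.85897)
Requested entry of v2: 312/312 = 1.0000

1.0000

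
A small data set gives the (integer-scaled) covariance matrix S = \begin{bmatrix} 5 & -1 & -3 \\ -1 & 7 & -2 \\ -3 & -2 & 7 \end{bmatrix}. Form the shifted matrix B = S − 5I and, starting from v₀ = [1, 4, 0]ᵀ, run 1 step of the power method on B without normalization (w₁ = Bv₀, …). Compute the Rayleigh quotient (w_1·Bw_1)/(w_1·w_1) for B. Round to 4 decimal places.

μ ≈ 2.3656

B = S − 5I has rows (0, -1, -3); (-1, 2, -2); (-3, -2, 2)
w1 = Bv₀ = (0·1 + (-1)·4 + (-3)·0; (-1)·1 + 2·4 + (-2)·0; (-3)·1 + (-2)·4 + 2·0) = (-4, 7, -11)
Bw1 = (26, 40, -24)
w1·Bw1 = 440; w1·w1 = 186; μ ≈ 440/186 = 2.3656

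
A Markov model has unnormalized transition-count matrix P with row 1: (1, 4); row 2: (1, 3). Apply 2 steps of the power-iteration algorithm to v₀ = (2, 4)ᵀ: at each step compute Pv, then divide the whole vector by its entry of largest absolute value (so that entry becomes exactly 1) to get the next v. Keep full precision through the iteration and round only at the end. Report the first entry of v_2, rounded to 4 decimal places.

Pv0 = (18.00000, 14.00000); divide by 18.00000 → v1 = (1.00000, 0.77778)
Pv1 = (4.11111, 3.33333); divide by 4.11111 → v2 = (1.00000, 0.81081)
Requested entry of v2: 74/74 = 1.0000

1.0000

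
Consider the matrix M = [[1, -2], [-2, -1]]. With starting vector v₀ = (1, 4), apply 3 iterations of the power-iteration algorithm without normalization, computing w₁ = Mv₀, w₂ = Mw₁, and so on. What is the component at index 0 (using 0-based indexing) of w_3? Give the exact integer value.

w1 = Mv₀ = (-7, -6)
w2 = Mw1 = (5, 20)
w3 = Mw2 = (-35, -30)
The requested component of w3 is -35.

-35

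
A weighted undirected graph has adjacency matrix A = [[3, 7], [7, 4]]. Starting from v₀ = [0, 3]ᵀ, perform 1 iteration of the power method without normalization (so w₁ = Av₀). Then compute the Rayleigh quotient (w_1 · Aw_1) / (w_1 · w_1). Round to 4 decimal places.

9.2769

w1 = Av₀ = (3·0 + 7·3; 7·0 + 4·3) = (21, 12)
Aw1 = (147, 195)
w1·Aw1 = 21·147 + 12·195 = 5427; w1·w1 = 21·21 + 12·12 = 585
λ ≈ 5427/585 = 9.2769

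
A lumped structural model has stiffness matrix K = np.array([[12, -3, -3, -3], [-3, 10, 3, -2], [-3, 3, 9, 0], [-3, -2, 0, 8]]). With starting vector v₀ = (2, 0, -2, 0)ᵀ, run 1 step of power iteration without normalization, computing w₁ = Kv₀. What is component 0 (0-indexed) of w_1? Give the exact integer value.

30

w1 = Kv₀ = (12·2 + (-3)·0 + (-3)·(-2) + (-3)·0; (-3)·2 + 10·0 + 3·(-2) + (-2)·0; (-3)·2 + 3·0 + 9·(-2) + 0·0; (-3)·2 + (-2)·0 + 0·(-2) + 8·0) = (30, -12, -24, -6)
The requested component of w1 is 30.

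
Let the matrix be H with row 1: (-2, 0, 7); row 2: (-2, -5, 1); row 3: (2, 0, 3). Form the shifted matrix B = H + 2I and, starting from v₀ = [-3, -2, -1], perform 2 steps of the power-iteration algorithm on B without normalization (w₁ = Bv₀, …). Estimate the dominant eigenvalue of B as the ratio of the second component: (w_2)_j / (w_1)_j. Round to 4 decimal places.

B = H + 2I has rows (0, 0, 7); (-2, -3, 1); (2, 0, 5)
w1 = Bv₀ = (0·(-3) + 0·(-2) + 7·(-1); (-2)·(-3) + (-3)·(-2) + 1·(-1); 2·(-3) + 0·(-2) + 5·(-1)) = (-7, 11, -11)
w2 = Bw1 = (0·(-7) + 0·11 + 7·(-11); (-2)·(-7) + (-3)·11 + 1·(-11); 2·(-7) + 0·11 + 5·(-11)) = (-77, -30, -69)
Ratio: -30/11 = -2.7273

μ ≈ -2.7273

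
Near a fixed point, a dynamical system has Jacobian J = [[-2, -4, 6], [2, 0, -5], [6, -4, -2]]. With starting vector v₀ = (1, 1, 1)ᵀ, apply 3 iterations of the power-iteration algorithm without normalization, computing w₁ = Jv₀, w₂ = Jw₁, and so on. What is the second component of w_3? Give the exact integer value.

-36

w1 = Jv₀ = ((-2)·1 + (-4)·1 + 6·1; 2·1 + 0·1 + (-5)·1; 6·1 + (-4)·1 + (-2)·1) = (0, -3, 0)
w2 = Jw1 = ((-2)·0 + (-4)·(-3) + 6·0; 2·0 + 0·(-3) + (-5)·0; 6·0 + (-4)·(-3) + (-2)·0) = (12, 0, 12)
w3 = Jw2 = (48, -36, 48)
The requested component of w3 is -36.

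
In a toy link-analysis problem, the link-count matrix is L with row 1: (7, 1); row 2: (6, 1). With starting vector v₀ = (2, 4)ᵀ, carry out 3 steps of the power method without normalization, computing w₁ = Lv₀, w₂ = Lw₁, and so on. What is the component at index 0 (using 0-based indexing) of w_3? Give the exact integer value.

w1 = Lv₀ = (7·2 + 1·4; 6·2 + 1·4) = (18, 16)
w2 = Lw1 = (7·18 + 1·16; 6·18 + 1·16) = (142, 124)
w3 = Lw2 = (1118, 976)
The requested component of w3 is 1118.

1118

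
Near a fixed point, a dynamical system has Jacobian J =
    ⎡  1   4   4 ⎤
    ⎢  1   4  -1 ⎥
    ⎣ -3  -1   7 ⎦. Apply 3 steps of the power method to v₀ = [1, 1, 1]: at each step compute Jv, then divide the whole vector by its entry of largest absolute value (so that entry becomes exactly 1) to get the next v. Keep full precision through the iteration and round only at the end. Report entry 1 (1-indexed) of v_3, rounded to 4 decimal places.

Jv0 = (9.00000, 4.00000, 3.00000); divide by 9.00000 → v1 = (1.00000, 0.44444, 0.33333)
Jv1 = (4.11111, 2.44444, -1.11111); divide by 4.11111 → v2 = (1.00000, 0.59459, -0.27027)
Jv2 = (2.29730, 3.64865, -5.48649); divide by -5.48649 → v3 = (-0.41872, -0.66502, 1.00000)
Requested entry of v3: 85/-203 = -0.4187

-0.4187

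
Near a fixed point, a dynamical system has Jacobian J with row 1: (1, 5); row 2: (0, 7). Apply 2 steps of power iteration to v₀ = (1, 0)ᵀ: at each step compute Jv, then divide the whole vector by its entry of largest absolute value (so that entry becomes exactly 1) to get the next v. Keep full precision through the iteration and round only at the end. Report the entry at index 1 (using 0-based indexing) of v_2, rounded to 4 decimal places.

0.0000

Jv0 = (1.00000, 0.00000); divide by 1.00000 → v1 = (1.00000, 0.00000)
Jv1 = (1.00000, 0.00000); divide by 1.00000 → v2 = (1.00000, 0.00000)
Requested entry of v2: 0/1 = 0.0000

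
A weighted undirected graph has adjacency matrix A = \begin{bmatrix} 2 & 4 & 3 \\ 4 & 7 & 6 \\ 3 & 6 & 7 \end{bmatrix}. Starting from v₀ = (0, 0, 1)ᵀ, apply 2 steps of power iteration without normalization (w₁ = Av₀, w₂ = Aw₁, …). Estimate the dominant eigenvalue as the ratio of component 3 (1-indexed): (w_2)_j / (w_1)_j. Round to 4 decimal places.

w1 = Av₀ = (3, 6, 7)
w2 = Aw1 = (51, 96, 94)
Ratio at component: 94 / 7 = 13.4286

13.4286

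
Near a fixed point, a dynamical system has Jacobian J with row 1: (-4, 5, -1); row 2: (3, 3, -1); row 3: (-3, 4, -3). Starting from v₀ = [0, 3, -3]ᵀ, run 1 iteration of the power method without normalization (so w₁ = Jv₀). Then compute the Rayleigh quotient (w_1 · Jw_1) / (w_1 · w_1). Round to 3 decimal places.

w1 = Jv₀ = ((-4)·0 + 5·3 + (-1)·(-3); 3·0 + 3·3 + (-1)·(-3); (-3)·0 + 4·3 + (-3)·(-3)) = (18, 12, 21)
Jw1 = (-33, 69, -69)
w1·Jw1 = 18·(-33) + 12·69 + 21·(-69) = -1215; w1·w1 = 18·18 + 12·12 + 21·21 = 909
λ ≈ -1215/909 = -1.337

λ ≈ -1.337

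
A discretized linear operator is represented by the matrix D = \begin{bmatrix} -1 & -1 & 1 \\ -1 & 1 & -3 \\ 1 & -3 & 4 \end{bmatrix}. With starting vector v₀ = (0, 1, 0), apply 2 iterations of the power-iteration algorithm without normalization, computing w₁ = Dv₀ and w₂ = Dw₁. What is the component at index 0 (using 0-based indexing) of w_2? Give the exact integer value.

-3

w1 = Dv₀ = ((-1)·0 + (-1)·1 + 1·0; (-1)·0 + 1·1 + (-3)·0; 1·0 + (-3)·1 + 4·0) = (-1, 1, -3)
w2 = Dw1 = ((-1)·(-1) + (-1)·1 + 1·(-3); (-1)·(-1) + 1·1 + (-3)·(-3); 1·(-1) + (-3)·1 + 4·(-3)) = (-3, 11, -16)
The requested component of w2 is -3.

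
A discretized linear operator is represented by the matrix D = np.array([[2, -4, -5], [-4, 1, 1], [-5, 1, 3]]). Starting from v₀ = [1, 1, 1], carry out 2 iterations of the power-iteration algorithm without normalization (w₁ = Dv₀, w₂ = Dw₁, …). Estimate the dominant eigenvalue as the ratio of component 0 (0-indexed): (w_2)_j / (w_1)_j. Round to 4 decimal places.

w1 = Dv₀ = (-7, -2, -1)
w2 = Dw1 = (-1, 25, 30)
Ratio at component: -1 / -7 = 0.1429

λ ≈ 0.1429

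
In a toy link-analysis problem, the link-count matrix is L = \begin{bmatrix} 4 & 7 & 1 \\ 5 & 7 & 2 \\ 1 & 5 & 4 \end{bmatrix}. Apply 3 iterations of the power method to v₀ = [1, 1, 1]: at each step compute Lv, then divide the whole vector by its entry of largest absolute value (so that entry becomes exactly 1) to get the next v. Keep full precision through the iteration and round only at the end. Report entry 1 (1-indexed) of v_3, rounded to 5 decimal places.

Lv0 = (12.000000, 14.000000, 10.000000); divide by 14.000000 → v1 = (0.857143, 1.000000, 0.714286)
Lv1 = (11.142857, 12.714286, 8.714286); divide by 12.714286 → v2 = (0.876404, 1.000000, 0.685393)
Lv2 = (11.191011, 12.752809, 8.617978); divide by 12.752809 → v3 = (0.877533, 1.000000, 0.675771)
Requested entry of v3: 1992/2270 = 0.87753

0.87753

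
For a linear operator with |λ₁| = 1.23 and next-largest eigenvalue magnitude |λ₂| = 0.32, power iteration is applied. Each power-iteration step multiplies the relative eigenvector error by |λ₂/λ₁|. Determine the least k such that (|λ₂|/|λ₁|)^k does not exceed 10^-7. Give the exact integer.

12

|λ₂/λ₁| = 0.32/1.23 = 0.26016
Need k ≥ ln(10^-7) / ln(0.26016) = -16.1181 / -1.3464 ≈ 11.971
Smallest integer k satisfying the bound: 12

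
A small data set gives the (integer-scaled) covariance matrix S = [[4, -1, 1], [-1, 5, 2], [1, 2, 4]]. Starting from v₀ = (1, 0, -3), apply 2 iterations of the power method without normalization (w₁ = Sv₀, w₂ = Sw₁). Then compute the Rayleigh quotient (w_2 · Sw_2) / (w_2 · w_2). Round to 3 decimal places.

λ ≈ 6.508

w1 = Sv₀ = (4·1 + (-1)·0 + 1·(-3); (-1)·1 + 5·0 + 2·(-3); 1·1 + 2·0 + 4·(-3)) = (1, -7, -11)
w2 = Sw1 = (4·1 + (-1)·(-7) + 1·(-11); (-1)·1 + 5·(-7) + 2·(-11); 1·1 + 2·(-7) + 4·(-11)) = (0, -58, -57)
Sw2 = (1, -404, -344)
w2·Sw2 = 0·1 + (-58)·(-404) + (-57)·(-344) = 43040; w2·w2 = 0·0 + (-58)·(-58) + (-57)·(-57) = 6613
λ ≈ 43040/6613 = 6.508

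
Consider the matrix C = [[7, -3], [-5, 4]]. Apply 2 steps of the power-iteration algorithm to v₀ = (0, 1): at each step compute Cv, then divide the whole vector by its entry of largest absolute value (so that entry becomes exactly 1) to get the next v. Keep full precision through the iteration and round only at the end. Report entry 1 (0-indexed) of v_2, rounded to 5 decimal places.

Cv0 = (-3.000000, 4.000000); divide by 4.000000 → v1 = (-0.750000, 1.000000)
Cv1 = (-8.250000, 7.750000); divide by -8.250000 → v2 = (1.000000, -0.939394)
Requested entry of v2: 31/-33 = -0.93939

-0.93939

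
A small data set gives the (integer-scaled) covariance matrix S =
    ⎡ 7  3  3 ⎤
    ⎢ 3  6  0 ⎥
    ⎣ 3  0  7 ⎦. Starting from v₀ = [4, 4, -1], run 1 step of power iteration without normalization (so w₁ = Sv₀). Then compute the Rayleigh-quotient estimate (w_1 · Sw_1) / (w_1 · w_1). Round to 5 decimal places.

9.90186

w1 = Sv₀ = (7·4 + 3·4 + 3·(-1); 3·4 + 6·4 + 0·(-1); 3·4 + 0·4 + 7·(-1)) = (37, 36, 5)
Sw1 = (382, 327, 146)
w1·Sw1 = 37·382 + 36·327 + 5·146 = 26636; w1·w1 = 37·37 + 36·36 + 5·5 = 2690
λ ≈ 26636/2690 = 9.90186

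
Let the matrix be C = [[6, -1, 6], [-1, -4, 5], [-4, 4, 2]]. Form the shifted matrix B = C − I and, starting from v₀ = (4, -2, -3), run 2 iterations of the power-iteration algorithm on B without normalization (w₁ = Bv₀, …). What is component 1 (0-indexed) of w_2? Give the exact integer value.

B = C − I has rows (5, -1, 6); (-1, -5, 5); (-4, 4, 1)
w1 = Bv₀ = (5·4 + (-1)·(-2) + 6·(-3); (-1)·4 + (-5)·(-2) + 5·(-3); (-4)·4 + 4·(-2) + 1·(-3)) = (4, -9, -27)
w2 = Bw1 = (5·4 + (-1)·(-9) + 6·(-27); (-1)·4 + (-5)·(-9) + 5·(-27); (-4)·4 + 4·(-9) + 1·(-27)) = (-133, -94, -79)
Requested component of w2: -94

-94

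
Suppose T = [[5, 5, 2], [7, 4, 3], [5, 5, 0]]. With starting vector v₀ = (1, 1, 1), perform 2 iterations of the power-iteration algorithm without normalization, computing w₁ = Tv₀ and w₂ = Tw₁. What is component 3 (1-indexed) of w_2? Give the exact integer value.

w1 = Tv₀ = (12, 14, 10)
w2 = Tw1 = (150, 170, 130)
The requested component of w2 is 130.

130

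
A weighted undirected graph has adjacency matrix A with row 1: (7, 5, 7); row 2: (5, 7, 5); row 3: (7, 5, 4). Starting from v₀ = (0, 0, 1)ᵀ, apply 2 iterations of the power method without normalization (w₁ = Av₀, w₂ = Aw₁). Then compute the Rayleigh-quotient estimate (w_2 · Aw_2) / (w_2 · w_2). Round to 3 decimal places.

w1 = Av₀ = (7·0 + 5·0 + 7·1; 5·0 + 7·0 + 5·1; 7·0 + 5·0 + 4·1) = (7, 5, 4)
w2 = Aw1 = (7·7 + 5·5 + 7·4; 5·7 + 7·5 + 5·4; 7·7 + 5·5 + 4·4) = (102, 90, 90)
Aw2 = (1794, 1590, 1524)
w2·Aw2 = 102·1794 + 90·1590 + 90·1524 = 463248; w2·w2 = 102·102 + 90·90 + 90·90 = 26604
λ ≈ 463248/26604 = 17.413

17.413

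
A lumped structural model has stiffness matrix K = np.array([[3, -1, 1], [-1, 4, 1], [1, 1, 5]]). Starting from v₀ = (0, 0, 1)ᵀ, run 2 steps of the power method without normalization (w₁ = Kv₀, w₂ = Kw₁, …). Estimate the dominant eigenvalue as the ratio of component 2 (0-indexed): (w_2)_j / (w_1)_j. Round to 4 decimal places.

w1 = Kv₀ = (3·0 + (-1)·0 + 1·1; (-1)·0 + 4·0 + 1·1; 1·0 + 1·0 + 5·1) = (1, 1, 5)
w2 = Kw1 = (3·1 + (-1)·1 + 1·5; (-1)·1 + 4·1 + 1·5; 1·1 + 1·1 + 5·5) = (7, 8, 27)
Ratio at component: 27 / 5 = 5.4000

λ ≈ 5.4000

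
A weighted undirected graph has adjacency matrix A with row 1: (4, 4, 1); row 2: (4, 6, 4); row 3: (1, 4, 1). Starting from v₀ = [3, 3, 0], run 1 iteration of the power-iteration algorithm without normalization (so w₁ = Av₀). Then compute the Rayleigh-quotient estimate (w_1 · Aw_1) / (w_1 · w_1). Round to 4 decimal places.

w1 = Av₀ = (4·3 + 4·3 + 1·0; 4·3 + 6·3 + 4·0; 1·3 + 4·3 + 1·0) = (24, 30, 15)
Aw1 = (231, 336, 159)
w1·Aw1 = 24·231 + 30·336 + 15·159 = 18009; w1·w1 = 24·24 + 30·30 + 15·15 = 1701
λ ≈ 18009/1701 = 10.5873

10.5873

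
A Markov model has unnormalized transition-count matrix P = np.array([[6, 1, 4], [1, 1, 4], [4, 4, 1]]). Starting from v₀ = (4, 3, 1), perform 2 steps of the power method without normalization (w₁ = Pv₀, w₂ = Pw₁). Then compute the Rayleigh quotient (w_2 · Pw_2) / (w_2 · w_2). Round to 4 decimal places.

λ ≈ 9.2295

w1 = Pv₀ = (6·4 + 1·3 + 4·1; 1·4 + 1·3 + 4·1; 4·4 + 4·3 + 1·1) = (31, 11, 29)
w2 = Pw1 = (6·31 + 1·11 + 4·29; 1·31 + 1·11 + 4·29; 4·31 + 4·11 + 1·29) = (313, 158, 197)
Pw2 = (2824, 1259, 2081)
w2·Pw2 = 313·2824 + 158·1259 + 197·2081 = 1492791; w2·w2 = 313·313 + 158·158 + 197·197 = 161742
λ ≈ 1492791/161742 = 9.2295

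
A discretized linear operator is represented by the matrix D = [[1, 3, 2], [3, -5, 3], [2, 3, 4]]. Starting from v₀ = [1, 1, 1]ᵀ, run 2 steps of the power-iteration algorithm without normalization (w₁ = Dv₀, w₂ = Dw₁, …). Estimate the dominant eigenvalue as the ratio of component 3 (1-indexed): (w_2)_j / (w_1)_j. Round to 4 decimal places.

w1 = Dv₀ = (1·1 + 3·1 + 2·1; 3·1 + (-5)·1 + 3·1; 2·1 + 3·1 + 4·1) = (6, 1, 9)
w2 = Dw1 = (1·6 + 3·1 + 2·9; 3·6 + (-5)·1 + 3·9; 2·6 + 3·1 + 4·9) = (27, 40, 51)
Ratio at component: 51 / 9 = 5.6667

5.6667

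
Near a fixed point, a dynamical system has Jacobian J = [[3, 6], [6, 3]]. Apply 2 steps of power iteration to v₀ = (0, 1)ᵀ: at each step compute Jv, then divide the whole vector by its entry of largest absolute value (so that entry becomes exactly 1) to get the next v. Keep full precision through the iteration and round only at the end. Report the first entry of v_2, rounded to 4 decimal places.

Jv0 = (6.00000, 3.00000); divide by 6.00000 → v1 = (1.00000, 0.50000)
Jv1 = (6.00000, 7.50000); divide by 7.50000 → v2 = (0.80000, 1.00000)
Requested entry of v2: 36/45 = 0.8000

0.8000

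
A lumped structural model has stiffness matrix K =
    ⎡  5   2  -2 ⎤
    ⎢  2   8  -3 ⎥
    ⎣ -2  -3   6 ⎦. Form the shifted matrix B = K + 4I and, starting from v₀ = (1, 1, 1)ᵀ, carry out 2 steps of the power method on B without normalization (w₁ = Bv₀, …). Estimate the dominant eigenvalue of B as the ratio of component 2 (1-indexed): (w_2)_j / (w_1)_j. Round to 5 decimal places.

12.27273

B = K + 4I has rows (9, 2, -2); (2, 12, -3); (-2, -3, 10)
w1 = Bv₀ = (9, 11, 5)
w2 = Bw1 = (93, 135, -1)
Ratio: 135/11 = 12.27273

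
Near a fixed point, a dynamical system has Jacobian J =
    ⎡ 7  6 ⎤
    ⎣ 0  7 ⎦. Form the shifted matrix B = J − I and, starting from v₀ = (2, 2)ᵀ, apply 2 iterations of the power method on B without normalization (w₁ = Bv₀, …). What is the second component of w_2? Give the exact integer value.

72

B = J − I has rows (6, 6); (0, 6)
w1 = Bv₀ = (6·2 + 6·2; 0·2 + 6·2) = (24, 12)
w2 = Bw1 = (6·24 + 6·12; 0·24 + 6·12) = (216, 72)
Requested component of w2: 72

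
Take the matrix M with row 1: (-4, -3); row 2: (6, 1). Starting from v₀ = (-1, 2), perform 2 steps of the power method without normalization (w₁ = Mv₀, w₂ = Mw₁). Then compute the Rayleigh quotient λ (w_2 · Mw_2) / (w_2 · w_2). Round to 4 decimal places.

-3.5122

w1 = Mv₀ = (-2, -4)
w2 = Mw1 = (20, -16)
Mw2 = (-32, 104)
w2·Mw2 = 20·(-32) + (-16)·104 = -2304; w2·w2 = 20·20 + (-16)·(-16) = 656
λ ≈ -2304/656 = -3.5122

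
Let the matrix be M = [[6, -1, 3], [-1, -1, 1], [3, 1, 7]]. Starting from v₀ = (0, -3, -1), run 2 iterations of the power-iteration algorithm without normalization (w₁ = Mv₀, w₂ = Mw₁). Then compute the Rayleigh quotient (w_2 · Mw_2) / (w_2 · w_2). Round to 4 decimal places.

w1 = Mv₀ = (6·0 + (-1)·(-3) + 3·(-1); (-1)·0 + (-1)·(-3) + 1·(-1); 3·0 + 1·(-3) + 7·(-1)) = (0, 2, -10)
w2 = Mw1 = (6·0 + (-1)·2 + 3·(-10); (-1)·0 + (-1)·2 + 1·(-10); 3·0 + 1·2 + 7·(-10)) = (-32, -12, -68)
Mw2 = (-384, -24, -584)
w2·Mw2 = (-32)·(-384) + (-12)·(-24) + (-68)·(-584) = 52288; w2·w2 = (-32)·(-32) + (-12)·(-12) + (-68)·(-68) = 5792
λ ≈ 52288/5792 = 9.0276

λ ≈ 9.0276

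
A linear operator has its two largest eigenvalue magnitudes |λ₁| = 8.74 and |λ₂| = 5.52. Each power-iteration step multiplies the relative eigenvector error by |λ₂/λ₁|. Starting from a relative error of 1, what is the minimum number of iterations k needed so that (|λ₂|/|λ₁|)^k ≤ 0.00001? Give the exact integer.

|λ₂/λ₁| = 5.52/8.74 = 0.63158
Need k ≥ ln(0.00001) / ln(0.63158) = -11.5129 / -0.4595 ≈ 25.054
Smallest integer k satisfying the bound: 26

26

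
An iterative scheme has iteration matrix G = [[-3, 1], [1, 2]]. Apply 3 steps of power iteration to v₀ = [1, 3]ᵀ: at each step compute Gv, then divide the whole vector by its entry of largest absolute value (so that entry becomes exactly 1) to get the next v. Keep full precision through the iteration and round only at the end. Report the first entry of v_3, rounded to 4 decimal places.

Gv0 = (0.00000, 7.00000); divide by 7.00000 → v1 = (0.00000, 1.00000)
Gv1 = (1.00000, 2.00000); divide by 2.00000 → v2 = (0.50000, 1.00000)
Gv2 = (-0.50000, 2.50000); divide by 2.50000 → v3 = (-0.20000, 1.00000)
Requested entry of v3: -7/35 = -0.2000

-0.2000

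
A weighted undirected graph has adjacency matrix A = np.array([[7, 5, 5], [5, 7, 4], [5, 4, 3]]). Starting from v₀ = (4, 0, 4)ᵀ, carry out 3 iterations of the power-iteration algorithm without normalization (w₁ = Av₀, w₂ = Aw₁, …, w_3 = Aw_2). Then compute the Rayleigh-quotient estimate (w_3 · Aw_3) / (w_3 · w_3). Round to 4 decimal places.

λ ≈ 15.3021

w1 = Av₀ = (7·4 + 5·0 + 5·4; 5·4 + 7·0 + 4·4; 5·4 + 4·0 + 3·4) = (48, 36, 32)
w2 = Aw1 = (7·48 + 5·36 + 5·32; 5·48 + 7·36 + 4·32; 5·48 + 4·36 + 3·32) = (676, 620, 480)
w3 = Aw2 = (10232, 9640, 7300)
Aw3 = (156324, 147840, 111620)
w3·Aw3 = 10232·156324 + 9640·147840 + 7300·111620 = 3839510768; w3·w3 = 10232·10232 + 9640·9640 + 7300·7300 = 250913424
λ ≈ 3839510768/250913424 = 15.3021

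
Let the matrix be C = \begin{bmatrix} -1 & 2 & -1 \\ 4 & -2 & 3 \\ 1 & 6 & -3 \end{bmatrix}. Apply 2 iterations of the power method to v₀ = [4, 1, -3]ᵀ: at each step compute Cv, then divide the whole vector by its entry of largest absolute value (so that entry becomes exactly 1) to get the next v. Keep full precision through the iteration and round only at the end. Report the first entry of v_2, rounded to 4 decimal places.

Cv0 = (1.00000, 5.00000, 19.00000); divide by 19.00000 → v1 = (0.05263, 0.26316, 1.00000)
Cv1 = (-0.52632, 2.68421, -1.36842); divide by 2.68421 → v2 = (-0.19608, 1.00000, -0.50980)
Requested entry of v2: -10/51 = -0.1961

-0.1961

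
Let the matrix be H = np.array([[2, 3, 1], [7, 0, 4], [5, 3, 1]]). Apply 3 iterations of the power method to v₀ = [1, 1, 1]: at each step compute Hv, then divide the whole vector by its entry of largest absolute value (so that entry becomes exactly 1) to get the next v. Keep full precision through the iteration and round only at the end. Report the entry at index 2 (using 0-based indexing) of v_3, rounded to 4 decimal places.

0.8649

Hv0 = (6.00000, 11.00000, 9.00000); divide by 11.00000 → v1 = (0.54545, 1.00000, 0.81818)
Hv1 = (4.90909, 7.09091, 6.54545); divide by 7.09091 → v2 = (0.69231, 1.00000, 0.92308)
Hv2 = (5.30769, 8.53846, 7.38462); divide by 8.53846 → v3 = (0.62162, 1.00000, 0.86486)
Requested entry of v3: 576/666 = 0.8649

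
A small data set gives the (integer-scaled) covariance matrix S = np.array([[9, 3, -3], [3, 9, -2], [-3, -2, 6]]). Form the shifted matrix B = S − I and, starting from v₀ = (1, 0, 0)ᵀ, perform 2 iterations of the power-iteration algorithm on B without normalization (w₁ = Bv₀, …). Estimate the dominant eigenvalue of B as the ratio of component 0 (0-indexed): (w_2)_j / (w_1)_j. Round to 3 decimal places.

μ ≈ 10.250

B = S − I has rows (8, 3, -3); (3, 8, -2); (-3, -2, 5)
w1 = Bv₀ = (8, 3, -3)
w2 = Bw1 = (82, 54, -45)
Ratio: 82/8 = 10.250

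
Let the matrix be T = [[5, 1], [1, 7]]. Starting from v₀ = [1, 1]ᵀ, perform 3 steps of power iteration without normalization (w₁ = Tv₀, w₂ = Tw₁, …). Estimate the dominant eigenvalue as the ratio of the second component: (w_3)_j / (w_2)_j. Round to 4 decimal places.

w1 = Tv₀ = (5·1 + 1·1; 1·1 + 7·1) = (6, 8)
w2 = Tw1 = (5·6 + 1·8; 1·6 + 7·8) = (38, 62)
w3 = Tw2 = (252, 472)
Ratio at component: 472 / 62 = 7.6129

λ ≈ 7.6129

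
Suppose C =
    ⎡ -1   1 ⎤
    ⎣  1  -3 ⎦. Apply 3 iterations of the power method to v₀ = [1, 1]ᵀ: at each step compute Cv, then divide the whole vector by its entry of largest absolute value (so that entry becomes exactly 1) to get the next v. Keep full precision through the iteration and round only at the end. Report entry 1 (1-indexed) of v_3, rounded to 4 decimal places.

-0.4000

Cv0 = (0.00000, -2.00000); divide by -2.00000 → v1 = (0.00000, 1.00000)
Cv1 = (1.00000, -3.00000); divide by -3.00000 → v2 = (-0.33333, 1.00000)
Cv2 = (1.33333, -3.33333); divide by -3.33333 → v3 = (-0.40000, 1.00000)
Requested entry of v3: 8/-20 = -0.4000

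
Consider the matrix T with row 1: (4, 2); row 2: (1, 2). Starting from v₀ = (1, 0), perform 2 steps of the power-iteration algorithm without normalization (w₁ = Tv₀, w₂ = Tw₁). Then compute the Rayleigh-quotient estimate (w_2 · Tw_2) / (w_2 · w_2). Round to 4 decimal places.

4.7000

w1 = Tv₀ = (4·1 + 2·0; 1·1 + 2·0) = (4, 1)
w2 = Tw1 = (4·4 + 2·1; 1·4 + 2·1) = (18, 6)
Tw2 = (84, 30)
w2·Tw2 = 18·84 + 6·30 = 1692; w2·w2 = 18·18 + 6·6 = 360
λ ≈ 1692/360 = 4.7000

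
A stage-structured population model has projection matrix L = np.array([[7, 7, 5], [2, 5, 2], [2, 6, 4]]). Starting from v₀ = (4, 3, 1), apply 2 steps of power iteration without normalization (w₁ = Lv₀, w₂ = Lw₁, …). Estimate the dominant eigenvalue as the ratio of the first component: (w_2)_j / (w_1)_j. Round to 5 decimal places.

13.01852

w1 = Lv₀ = (54, 25, 30)
w2 = Lw1 = (703, 293, 378)
Ratio at component: 703 / 54 = 13.01852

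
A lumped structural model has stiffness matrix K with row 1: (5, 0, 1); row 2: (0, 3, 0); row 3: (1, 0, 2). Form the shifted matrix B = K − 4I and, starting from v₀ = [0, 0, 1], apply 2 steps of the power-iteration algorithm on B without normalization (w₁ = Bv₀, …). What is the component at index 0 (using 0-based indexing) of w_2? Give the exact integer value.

-1

B = K − 4I has rows (1, 0, 1); (0, -1, 0); (1, 0, -2)
w1 = Bv₀ = (1·0 + 0·0 + 1·1; 0·0 + (-1)·0 + 0·1; 1·0 + 0·0 + (-2)·1) = (1, 0, -2)
w2 = Bw1 = (1·1 + 0·0 + 1·(-2); 0·1 + (-1)·0 + 0·(-2); 1·1 + 0·0 + (-2)·(-2)) = (-1, 0, 5)
Requested component of w2: -1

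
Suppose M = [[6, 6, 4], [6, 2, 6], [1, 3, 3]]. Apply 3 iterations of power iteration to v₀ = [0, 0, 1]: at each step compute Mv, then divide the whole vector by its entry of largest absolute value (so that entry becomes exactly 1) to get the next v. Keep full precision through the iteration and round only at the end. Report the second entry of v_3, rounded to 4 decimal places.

Mv0 = (4.00000, 6.00000, 3.00000); divide by 6.00000 → v1 = (0.66667, 1.00000, 0.50000)
Mv1 = (12.00000, 9.00000, 5.16667); divide by 12.00000 → v2 = (1.00000, 0.75000, 0.43056)
Mv2 = (12.22222, 10.08333, 4.54167); divide by 12.22222 → v3 = (1.00000, 0.82500, 0.37159)
Requested entry of v3: 726/880 = 0.8250

0.8250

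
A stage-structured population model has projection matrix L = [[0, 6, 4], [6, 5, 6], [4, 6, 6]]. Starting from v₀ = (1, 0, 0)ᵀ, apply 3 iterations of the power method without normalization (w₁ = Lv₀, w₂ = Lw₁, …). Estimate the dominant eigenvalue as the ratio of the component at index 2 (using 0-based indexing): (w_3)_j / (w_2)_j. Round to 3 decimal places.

w1 = Lv₀ = (0·1 + 6·0 + 4·0; 6·1 + 5·0 + 6·0; 4·1 + 6·0 + 6·0) = (0, 6, 4)
w2 = Lw1 = (0·0 + 6·6 + 4·4; 6·0 + 5·6 + 6·4; 4·0 + 6·6 + 6·4) = (52, 54, 60)
w3 = Lw2 = (564, 942, 892)
Ratio at component: 892 / 60 = 14.867

14.867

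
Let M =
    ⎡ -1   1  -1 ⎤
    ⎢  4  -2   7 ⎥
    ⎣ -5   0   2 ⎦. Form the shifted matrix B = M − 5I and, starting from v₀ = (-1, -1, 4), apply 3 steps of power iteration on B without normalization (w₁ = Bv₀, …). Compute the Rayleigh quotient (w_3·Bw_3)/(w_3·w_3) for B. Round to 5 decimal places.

B = M − 5I has rows (-6, 1, -1); (4, -7, 7); (-5, 0, -3)
w1 = Bv₀ = ((-6)·(-1) + 1·(-1) + (-1)·4; 4·(-1) + (-7)·(-1) + 7·4; (-5)·(-1) + 0·(-1) + (-3)·4) = (1, 31, -7)
w2 = Bw1 = ((-6)·1 + 1·31 + (-1)·(-7); 4·1 + (-7)·31 + 7·(-7); (-5)·1 + 0·31 + (-3)·(-7)) = (32, -262, 16)
w3 = Bw2 = (-470, 2074, -208)
Bw3 = (5102, -17854, 2974)
w3·Bw3 = -40045728; w3·w3 = 4565640; μ ≈ -40045728/4565640 = -8.77111

-8.77111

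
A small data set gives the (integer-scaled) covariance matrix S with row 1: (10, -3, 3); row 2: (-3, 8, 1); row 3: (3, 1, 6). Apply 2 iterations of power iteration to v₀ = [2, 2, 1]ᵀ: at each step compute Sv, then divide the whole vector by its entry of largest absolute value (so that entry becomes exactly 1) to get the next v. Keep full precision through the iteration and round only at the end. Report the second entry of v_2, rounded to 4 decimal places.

0.2849

Sv0 = (17.00000, 11.00000, 14.00000); divide by 17.00000 → v1 = (1.00000, 0.64706, 0.82353)
Sv1 = (10.52941, 3.00000, 8.58824); divide by 10.52941 → v2 = (1.00000, 0.28492, 0.81564)
Requested entry of v2: 51/179 = 0.2849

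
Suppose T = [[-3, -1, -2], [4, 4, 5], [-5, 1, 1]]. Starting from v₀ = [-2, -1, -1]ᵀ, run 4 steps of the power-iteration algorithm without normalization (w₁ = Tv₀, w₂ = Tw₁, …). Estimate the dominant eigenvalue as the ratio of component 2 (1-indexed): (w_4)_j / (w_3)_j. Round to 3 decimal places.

0.690

w1 = Tv₀ = ((-3)·(-2) + (-1)·(-1) + (-2)·(-1); 4·(-2) + 4·(-1) + 5·(-1); (-5)·(-2) + 1·(-1) + 1·(-1)) = (9, -17, 8)
w2 = Tw1 = ((-3)·9 + (-1)·(-17) + (-2)·8; 4·9 + 4·(-17) + 5·8; (-5)·9 + 1·(-17) + 1·8) = (-26, 8, -54)
w3 = Tw2 = (178, -342, 84)
w4 = Tw3 = (-360, -236, -1148)
Ratio at component: -236 / -342 = 0.690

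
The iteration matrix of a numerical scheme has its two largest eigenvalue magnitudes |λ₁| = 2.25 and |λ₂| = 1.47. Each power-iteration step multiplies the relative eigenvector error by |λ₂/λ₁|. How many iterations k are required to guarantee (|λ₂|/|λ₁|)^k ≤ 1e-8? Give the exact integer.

|λ₂/λ₁| = 1.47/2.25 = 0.65333
Need k ≥ ln(1e-8) / ln(0.65333) = -18.4207 / -0.4257 ≈ 43.275
Smallest integer k satisfying the bound: 44

44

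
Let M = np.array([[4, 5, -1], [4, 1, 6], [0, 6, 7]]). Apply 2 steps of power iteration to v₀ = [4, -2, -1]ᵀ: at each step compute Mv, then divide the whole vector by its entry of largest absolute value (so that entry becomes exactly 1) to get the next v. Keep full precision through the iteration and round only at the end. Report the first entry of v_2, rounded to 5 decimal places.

Mv0 = (7.000000, 8.000000, -19.000000); divide by -19.000000 → v1 = (-0.368421, -0.421053, 1.000000)
Mv1 = (-4.578947, 4.105263, 4.473684); divide by -4.578947 → v2 = (1.000000, -0.896552, -0.977011)
Requested entry of v2: 87/87 = 1.00000

1.00000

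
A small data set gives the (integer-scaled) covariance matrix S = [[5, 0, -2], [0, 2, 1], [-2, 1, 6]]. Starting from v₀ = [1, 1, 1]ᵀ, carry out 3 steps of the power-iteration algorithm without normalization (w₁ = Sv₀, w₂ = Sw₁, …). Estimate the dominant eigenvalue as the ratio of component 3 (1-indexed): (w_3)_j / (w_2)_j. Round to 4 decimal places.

6.0370

w1 = Sv₀ = (3, 3, 5)
w2 = Sw1 = (5, 11, 27)
w3 = Sw2 = (-29, 49, 163)
Ratio at component: 163 / 27 = 6.0370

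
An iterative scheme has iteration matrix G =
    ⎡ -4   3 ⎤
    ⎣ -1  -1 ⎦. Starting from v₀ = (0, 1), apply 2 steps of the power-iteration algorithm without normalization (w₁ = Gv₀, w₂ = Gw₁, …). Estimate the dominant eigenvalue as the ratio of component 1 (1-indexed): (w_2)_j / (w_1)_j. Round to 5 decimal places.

w1 = Gv₀ = ((-4)·0 + 3·1; (-1)·0 + (-1)·1) = (3, -1)
w2 = Gw1 = ((-4)·3 + 3·(-1); (-1)·3 + (-1)·(-1)) = (-15, -2)
Ratio at component: -15 / 3 = -5.00000

-5.00000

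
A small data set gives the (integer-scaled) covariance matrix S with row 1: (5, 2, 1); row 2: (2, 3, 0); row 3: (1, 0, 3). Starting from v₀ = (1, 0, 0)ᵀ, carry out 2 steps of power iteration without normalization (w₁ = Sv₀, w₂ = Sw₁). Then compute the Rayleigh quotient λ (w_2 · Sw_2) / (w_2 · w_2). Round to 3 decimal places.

w1 = Sv₀ = (5·1 + 2·0 + 1·0; 2·1 + 3·0 + 0·0; 1·1 + 0·0 + 3·0) = (5, 2, 1)
w2 = Sw1 = (5·5 + 2·2 + 1·1; 2·5 + 3·2 + 0·1; 1·5 + 0·2 + 3·1) = (30, 16, 8)
Sw2 = (190, 108, 54)
w2·Sw2 = 30·190 + 16·108 + 8·54 = 7860; w2·w2 = 30·30 + 16·16 + 8·8 = 1220
λ ≈ 7860/1220 = 6.443

6.443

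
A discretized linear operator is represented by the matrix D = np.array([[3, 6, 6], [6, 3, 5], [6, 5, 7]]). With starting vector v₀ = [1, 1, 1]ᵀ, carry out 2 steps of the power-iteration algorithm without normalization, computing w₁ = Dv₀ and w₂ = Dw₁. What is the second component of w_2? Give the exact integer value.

222

w1 = Dv₀ = (15, 14, 18)
w2 = Dw1 = (237, 222, 286)
The requested component of w2 is 222.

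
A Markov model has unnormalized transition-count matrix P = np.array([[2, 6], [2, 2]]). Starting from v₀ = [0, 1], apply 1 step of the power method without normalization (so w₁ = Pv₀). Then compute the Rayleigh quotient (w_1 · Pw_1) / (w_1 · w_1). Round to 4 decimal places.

w1 = Pv₀ = (6, 2)
Pw1 = (24, 16)
w1·Pw1 = 6·24 + 2·16 = 176; w1·w1 = 6·6 + 2·2 = 40
λ ≈ 176/40 = 4.4000

4.4000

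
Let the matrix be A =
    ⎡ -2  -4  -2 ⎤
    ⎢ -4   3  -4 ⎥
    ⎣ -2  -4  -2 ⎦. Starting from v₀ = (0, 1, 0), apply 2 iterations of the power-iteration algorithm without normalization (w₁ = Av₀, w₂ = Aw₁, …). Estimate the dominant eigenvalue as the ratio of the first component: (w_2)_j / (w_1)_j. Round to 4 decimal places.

w1 = Av₀ = ((-2)·0 + (-4)·1 + (-2)·0; (-4)·0 + 3·1 + (-4)·0; (-2)·0 + (-4)·1 + (-2)·0) = (-4, 3, -4)
w2 = Aw1 = ((-2)·(-4) + (-4)·3 + (-2)·(-4); (-4)·(-4) + 3·3 + (-4)·(-4); (-2)·(-4) + (-4)·3 + (-2)·(-4)) = (4, 41, 4)
Ratio at component: 4 / -4 = -1.0000

-1.0000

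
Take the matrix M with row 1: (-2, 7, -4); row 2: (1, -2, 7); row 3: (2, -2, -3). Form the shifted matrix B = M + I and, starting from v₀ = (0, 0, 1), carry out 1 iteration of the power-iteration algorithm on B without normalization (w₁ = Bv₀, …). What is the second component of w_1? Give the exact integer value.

7

B = M + I has rows (-1, 7, -4); (1, -1, 7); (2, -2, -2)
w1 = Bv₀ = (-4, 7, -2)
Requested component of w1: 7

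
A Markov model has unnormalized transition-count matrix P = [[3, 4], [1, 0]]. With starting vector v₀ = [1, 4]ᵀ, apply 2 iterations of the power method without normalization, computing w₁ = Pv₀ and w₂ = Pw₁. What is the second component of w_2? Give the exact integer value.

19

w1 = Pv₀ = (19, 1)
w2 = Pw1 = (61, 19)
The requested component of w2 is 19.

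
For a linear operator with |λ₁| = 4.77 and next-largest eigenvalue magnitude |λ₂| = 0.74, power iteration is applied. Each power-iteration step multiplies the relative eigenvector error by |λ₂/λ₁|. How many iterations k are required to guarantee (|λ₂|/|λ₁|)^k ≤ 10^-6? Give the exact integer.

8

|λ₂/λ₁| = 0.74/4.77 = 0.15514
Need k ≥ ln(10^-6) / ln(0.15514) = -13.8155 / -1.8635 ≈ 7.414
Smallest integer k satisfying the bound: 8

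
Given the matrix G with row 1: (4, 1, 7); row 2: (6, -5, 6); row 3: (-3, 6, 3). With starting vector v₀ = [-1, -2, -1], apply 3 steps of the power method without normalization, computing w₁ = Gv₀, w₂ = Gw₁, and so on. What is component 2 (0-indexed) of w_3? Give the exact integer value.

w1 = Gv₀ = (4·(-1) + 1·(-2) + 7·(-1); 6·(-1) + (-5)·(-2) + 6·(-1); (-3)·(-1) + 6·(-2) + 3·(-1)) = (-13, -2, -12)
w2 = Gw1 = (4·(-13) + 1·(-2) + 7·(-12); 6·(-13) + (-5)·(-2) + 6·(-12); (-3)·(-13) + 6·(-2) + 3·(-12)) = (-138, -140, -9)
w3 = Gw2 = (-755, -182, -453)
The requested component of w3 is -453.

-453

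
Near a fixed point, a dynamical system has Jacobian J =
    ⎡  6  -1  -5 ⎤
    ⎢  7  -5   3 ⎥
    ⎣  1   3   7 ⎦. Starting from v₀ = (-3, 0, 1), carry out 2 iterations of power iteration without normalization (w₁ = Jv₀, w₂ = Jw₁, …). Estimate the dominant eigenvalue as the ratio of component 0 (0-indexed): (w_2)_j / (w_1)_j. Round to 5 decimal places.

w1 = Jv₀ = (-23, -18, 4)
w2 = Jw1 = (-140, -59, -49)
Ratio at component: -140 / -23 = 6.08696

6.08696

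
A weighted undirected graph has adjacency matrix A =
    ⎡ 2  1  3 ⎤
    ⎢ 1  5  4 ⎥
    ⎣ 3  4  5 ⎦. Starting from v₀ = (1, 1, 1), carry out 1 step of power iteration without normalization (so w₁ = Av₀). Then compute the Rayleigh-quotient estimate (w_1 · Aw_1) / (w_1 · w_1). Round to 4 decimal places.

λ ≈ 10.0143

w1 = Av₀ = (2·1 + 1·1 + 3·1; 1·1 + 5·1 + 4·1; 3·1 + 4·1 + 5·1) = (6, 10, 12)
Aw1 = (58, 104, 118)
w1·Aw1 = 6·58 + 10·104 + 12·118 = 2804; w1·w1 = 6·6 + 10·10 + 12·12 = 280
λ ≈ 2804/280 = 10.0143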